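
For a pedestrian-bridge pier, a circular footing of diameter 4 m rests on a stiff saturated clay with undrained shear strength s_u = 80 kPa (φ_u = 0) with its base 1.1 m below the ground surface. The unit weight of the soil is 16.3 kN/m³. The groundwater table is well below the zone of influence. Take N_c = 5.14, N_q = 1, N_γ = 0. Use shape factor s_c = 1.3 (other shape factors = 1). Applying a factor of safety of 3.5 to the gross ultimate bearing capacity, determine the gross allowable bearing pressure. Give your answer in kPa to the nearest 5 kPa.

q_all ≈ 160 kPa

Effective surcharge at the founding depth q = γ·D_f = 16.3 × 1.1 = 17.93 kPa.
q_ult = c·N_c·s_c + q·N_q
     = 80 × 5.14 × 1.3 + 17.93 × 1
     = 534.56 + 17.93 = 552.49 kPa.
q_all = q_ult / FS = 552.49 / 3.5 = 157.85 kPa.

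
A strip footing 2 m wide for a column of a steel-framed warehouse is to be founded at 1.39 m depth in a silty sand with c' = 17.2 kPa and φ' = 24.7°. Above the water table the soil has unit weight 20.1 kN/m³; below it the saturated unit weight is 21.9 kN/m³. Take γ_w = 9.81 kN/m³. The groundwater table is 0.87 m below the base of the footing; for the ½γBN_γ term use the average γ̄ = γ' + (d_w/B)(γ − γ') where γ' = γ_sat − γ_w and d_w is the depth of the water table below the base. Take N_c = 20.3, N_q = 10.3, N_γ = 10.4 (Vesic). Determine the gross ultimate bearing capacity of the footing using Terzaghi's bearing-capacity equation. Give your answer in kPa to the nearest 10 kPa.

Overburden at base level: q = 20.1 × 1.39 = 27.939 kPa.
The water table is 0.87 m below the base (< B = 2 m), so the ½γBN_γ term uses γ̄ = γ' + (d_w/B)(γ − γ') = 12.09 + (0.87/2)(20.1 − 12.09) = 15.574 kN/m³.
Cohesion term c·N_c = 17.2 × 20.3 = 349.16 kPa; surcharge term q·N_q = 27.939 × 10.3 = 287.77 kPa; self-weight term 0.5·γ·B·N_γ = 0.5 × 15.574 × 2 × 10.4 = 161.97 kPa.
q_ult = 349.16 + 287.77 + 161.97 = 798.9 kPa.

q_ult ≈ 800 kPa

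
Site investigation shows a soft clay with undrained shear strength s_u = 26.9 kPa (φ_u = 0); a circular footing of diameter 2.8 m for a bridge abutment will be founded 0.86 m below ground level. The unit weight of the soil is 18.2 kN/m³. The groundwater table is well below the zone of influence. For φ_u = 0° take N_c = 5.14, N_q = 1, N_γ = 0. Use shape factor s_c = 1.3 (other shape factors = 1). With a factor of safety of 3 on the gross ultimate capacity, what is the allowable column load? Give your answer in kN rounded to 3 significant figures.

Overburden at base level: q = 18.2 × 0.86 = 15.652 kPa.
Cohesion term c·N_c·s_c = 26.9 × 5.14 × 1.3 = 179.75 kPa; surcharge term q·N_q = 15.652 × 1 = 15.652 kPa.
q_ult = 179.75 + 15.652 = 195.4 kPa.
Gross allowable pressure q_all = 195.4 / 3 = 65.133 kPa.
Footing area = 6.1575 m², so allowable column load = 65.133 × 6.1575 = 401.05 kN.

P_all ≈ 401 kN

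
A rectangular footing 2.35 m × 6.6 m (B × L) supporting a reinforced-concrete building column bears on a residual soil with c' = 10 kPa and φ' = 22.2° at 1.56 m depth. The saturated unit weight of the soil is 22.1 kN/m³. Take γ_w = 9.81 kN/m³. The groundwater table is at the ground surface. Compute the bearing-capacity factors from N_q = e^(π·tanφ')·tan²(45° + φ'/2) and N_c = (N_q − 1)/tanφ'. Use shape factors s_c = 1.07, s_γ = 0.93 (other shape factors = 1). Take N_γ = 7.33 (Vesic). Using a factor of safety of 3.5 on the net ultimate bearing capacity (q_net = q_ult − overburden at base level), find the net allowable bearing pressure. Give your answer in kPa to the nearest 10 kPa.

N_q = e^(π·tan22.2°)·tan²(56.1°) = 7.98; N_c = (N_q − 1)/tanφ' = 17.11.
With the water table at the surface the whole profile is submerged: γ' = 22.1 − 9.81 = 12.29 kN/m³, so q = γ'·D_f = 19.172 kPa; the same γ' applies in the ½γBN_γ term.
q_ult = c·N_c·s_c + q·N_q + 0.5·γ·B·N_γ·s_γ
     = 10 × 17.108 × 1.07 + 19.172 × 7.9816 + 0.5 × 12.29 × 2.35 × 7.33 × 0.93
     = 183.05 + 153.03 + 98.441 = 434.52 kPa.
q_net = 434.52 − 19.172 = 415.35 kPa.
q_all(net) = 415.35 / 3.5 = 118.67 kPa.

q_all(net) ≈ 120 kPa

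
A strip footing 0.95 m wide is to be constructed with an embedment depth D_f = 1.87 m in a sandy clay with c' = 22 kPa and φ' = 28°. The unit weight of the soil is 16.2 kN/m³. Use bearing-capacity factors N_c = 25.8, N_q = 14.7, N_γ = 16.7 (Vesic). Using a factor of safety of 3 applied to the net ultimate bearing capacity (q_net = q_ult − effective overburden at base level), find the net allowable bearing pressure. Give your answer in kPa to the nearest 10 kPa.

q = γ·D_f = 16.2 × 1.87 = 30.294 kPa.
c·N_c = 22 × 25.8 = 567.6 kPa
q·N_q = 30.294 × 14.7 = 445.32 kPa
0.5·γ·B·N_γ = 0.5 × 16.2 × 0.95 × 16.7 = 128.51 kPa
q_ult = 567.6 + 445.32 + 128.51 = 1141.4 kPa.
Net ultimate: q_net = 1141.4 − 30.294 = 1111.1 kPa.
q_all(net) = 1111.1 / 3 = 370.38 kPa.

q_all(net) ≈ 370 kPa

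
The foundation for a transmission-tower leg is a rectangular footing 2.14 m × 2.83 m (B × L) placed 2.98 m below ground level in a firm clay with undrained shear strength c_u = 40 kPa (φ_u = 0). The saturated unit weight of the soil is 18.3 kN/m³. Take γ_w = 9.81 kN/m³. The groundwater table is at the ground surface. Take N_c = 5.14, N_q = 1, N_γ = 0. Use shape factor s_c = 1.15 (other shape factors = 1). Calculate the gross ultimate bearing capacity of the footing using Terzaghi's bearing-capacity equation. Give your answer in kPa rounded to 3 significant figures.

Water table at ground surface, so effective unit weight γ' = 18.3 − 9.81 = 8.49 kN/m³ is used throughout; overburden q = 8.49 × 2.98 = 25.3 kPa.
Cohesion term c·N_c·s_c = 40 × 5.14 × 1.15 = 236.44 kPa; surcharge term q·N_q = 25.3 × 1 = 25.3 kPa.
q_ult = 236.44 + 25.3 = 261.74 kPa.

q_ult ≈ 262 kPa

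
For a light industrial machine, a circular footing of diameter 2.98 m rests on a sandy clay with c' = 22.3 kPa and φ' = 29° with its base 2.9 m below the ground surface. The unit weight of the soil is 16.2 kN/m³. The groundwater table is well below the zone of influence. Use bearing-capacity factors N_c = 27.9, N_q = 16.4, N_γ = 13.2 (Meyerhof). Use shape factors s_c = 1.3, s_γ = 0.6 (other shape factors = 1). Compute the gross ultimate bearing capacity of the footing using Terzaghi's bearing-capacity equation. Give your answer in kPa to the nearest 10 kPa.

q_ult ≈ 1770 kPa

q = γ·D_f = 16.2 × 2.9 = 46.98 kPa.
c·N_c·s_c = 22.3 × 27.9 × 1.3 = 808.82 kPa
q·N_q = 46.98 × 16.4 = 770.47 kPa
0.5·γ·B·N_γ·s_γ = 0.5 × 16.2 × 2.98 × 13.2 × 0.6 = 191.17 kPa
q_ult = 808.82 + 770.47 + 191.17 = 1770.5 kPa.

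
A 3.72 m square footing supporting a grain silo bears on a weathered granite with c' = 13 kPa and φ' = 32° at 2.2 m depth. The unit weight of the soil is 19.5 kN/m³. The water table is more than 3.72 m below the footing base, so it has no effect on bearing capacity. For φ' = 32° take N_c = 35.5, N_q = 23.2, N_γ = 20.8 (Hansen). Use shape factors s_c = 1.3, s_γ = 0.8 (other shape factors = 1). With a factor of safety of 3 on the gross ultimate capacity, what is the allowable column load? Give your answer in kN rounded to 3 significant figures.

q = γ·D_f = 19.5 × 2.2 = 42.9 kPa.
c·N_c·s_c = 13 × 35.5 × 1.3 = 599.95 kPa
q·N_q = 42.9 × 23.2 = 995.28 kPa
0.5·γ·B·N_γ·s_γ = 0.5 × 19.5 × 3.72 × 20.8 × 0.8 = 603.53 kPa
q_ult = 599.95 + 995.28 + 603.53 = 2198.8 kPa.
Gross allowable pressure q_all = 2198.8 / 3 = 732.92 kPa.
Footing area = 13.8384 m², so allowable column load = 732.92 × 13.8384 = 10142 kN.

P_all ≈ 10100 kN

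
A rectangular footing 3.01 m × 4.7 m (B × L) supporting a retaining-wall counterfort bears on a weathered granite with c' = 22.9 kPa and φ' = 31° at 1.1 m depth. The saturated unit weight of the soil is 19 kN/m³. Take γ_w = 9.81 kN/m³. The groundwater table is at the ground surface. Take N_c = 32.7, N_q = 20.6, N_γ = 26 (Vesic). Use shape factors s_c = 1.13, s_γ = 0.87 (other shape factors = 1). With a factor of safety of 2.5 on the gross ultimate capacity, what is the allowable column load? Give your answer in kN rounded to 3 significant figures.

With the water table at the surface the whole profile is submerged: γ' = 19 − 9.81 = 9.19 kN/m³, so q = γ'·D_f = 10.109 kPa; the same γ' applies in the ½γBN_γ term.
q_ult = c·N_c·s_c + q·N_q + 0.5·γ·B·N_γ·s_γ
     = 22.9 × 32.7 × 1.13 + 10.109 × 20.6 + 0.5 × 9.19 × 3.01 × 26 × 0.87
     = 846.18 + 208.25 + 312.86 = 1367.3 kPa.
Gross allowable pressure q_all = 1367.3 / 2.5 = 546.91 kPa.
Footing area = 14.147 m², so allowable column load = 546.91 × 14.147 = 7737.2 kN.

P_all ≈ 7740 kN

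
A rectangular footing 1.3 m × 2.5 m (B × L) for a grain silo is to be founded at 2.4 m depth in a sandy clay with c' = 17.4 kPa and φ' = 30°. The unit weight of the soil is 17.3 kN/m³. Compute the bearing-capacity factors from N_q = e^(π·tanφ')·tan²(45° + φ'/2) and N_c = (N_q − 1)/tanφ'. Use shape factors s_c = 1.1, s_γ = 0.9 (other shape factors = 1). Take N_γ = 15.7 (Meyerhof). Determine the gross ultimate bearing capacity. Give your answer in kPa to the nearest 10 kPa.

tan30° = 0.5774, so N_q = e^(π×0.5774)·tan²(60°) = 6.134 × 3.0 = 18.4.
N_c = (18.4 − 1)/tan30° = 30.14.
Overburden at base level: q = 17.3 × 2.4 = 41.52 kPa.
Cohesion term c·N_c·s_c = 17.4 × 30.14 × 1.1 = 576.87 kPa; surcharge term q·N_q = 41.52 × 18.401 = 764.01 kPa; self-weight term 0.5·γ·B·N_γ·s_γ = 0.5 × 17.3 × 1.3 × 15.7 × 0.9 = 158.89 kPa.
q_ult = 576.87 + 764.01 + 158.89 = 1499.8 kPa.

q_ult ≈ 1500 kPa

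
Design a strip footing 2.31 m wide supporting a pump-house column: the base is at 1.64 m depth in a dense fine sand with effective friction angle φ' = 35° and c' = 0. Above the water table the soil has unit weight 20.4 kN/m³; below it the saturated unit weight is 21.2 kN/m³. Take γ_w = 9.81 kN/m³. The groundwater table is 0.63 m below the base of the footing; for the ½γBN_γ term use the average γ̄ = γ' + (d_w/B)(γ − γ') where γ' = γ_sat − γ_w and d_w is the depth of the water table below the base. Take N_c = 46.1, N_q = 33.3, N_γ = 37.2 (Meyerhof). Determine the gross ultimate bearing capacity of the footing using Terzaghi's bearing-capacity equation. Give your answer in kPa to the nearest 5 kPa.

q_ult ≈ 1710 kPa

q = γ·D_f = 20.4 × 1.64 = 33.456 kPa.
γ' = 11.39 kN/m³; averaging over the depth B below the base, γ̄ = γ' + (d_w/B)(γ − γ') = 13.847 kN/m³.
q·N_q = 33.456 × 33.3 = 1114.1 kPa
0.5·γ·B·N_γ = 0.5 × 13.847 × 2.31 × 37.2 = 594.96 kPa
q_ult = 1114.1 + 594.96 = 1709 kPa.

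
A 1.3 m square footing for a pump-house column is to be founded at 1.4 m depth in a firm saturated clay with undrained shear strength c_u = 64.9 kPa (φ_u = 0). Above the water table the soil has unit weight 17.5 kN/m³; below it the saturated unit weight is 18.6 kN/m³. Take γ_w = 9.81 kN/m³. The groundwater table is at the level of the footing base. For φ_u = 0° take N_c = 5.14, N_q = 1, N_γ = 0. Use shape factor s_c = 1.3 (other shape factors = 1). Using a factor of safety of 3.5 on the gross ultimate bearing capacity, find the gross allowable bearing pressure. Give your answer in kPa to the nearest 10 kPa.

Overburden at base level: q = 17.5 × 1.4 = 24.5 kPa.
Cohesion term c·N_c·s_c = 64.9 × 5.14 × 1.3 = 433.66 kPa; surcharge term q·N_q = 24.5 × 1 = 24.5 kPa.
q_ult = 433.66 + 24.5 = 458.16 kPa.
q_all = 458.16 / 3.5 = 130.9 kPa.

q_all ≈ 130 kPa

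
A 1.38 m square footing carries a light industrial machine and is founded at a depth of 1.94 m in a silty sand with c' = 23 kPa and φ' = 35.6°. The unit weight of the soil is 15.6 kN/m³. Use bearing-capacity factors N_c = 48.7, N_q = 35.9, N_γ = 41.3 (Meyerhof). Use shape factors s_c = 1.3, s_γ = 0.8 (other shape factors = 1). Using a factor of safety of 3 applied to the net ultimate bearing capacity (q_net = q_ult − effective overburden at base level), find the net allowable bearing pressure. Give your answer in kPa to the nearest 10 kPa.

Overburden at base level: q = 15.6 × 1.94 = 30.264 kPa.
Cohesion term c·N_c·s_c = 23 × 48.7 × 1.3 = 1456.1 kPa; surcharge term q·N_q = 30.264 × 35.9 = 1086.5 kPa; self-weight term 0.5·γ·B·N_γ·s_γ = 0.5 × 15.6 × 1.38 × 41.3 × 0.8 = 355.64 kPa.
q_ult = 1456.1 + 1086.5 + 355.64 = 2898.3 kPa.
Net ultimate: q_net = 2898.3 − 30.264 = 2868 kPa.
q_all(net) = 2868 / 3 = 956 kPa.

q_all(net) ≈ 960 kPa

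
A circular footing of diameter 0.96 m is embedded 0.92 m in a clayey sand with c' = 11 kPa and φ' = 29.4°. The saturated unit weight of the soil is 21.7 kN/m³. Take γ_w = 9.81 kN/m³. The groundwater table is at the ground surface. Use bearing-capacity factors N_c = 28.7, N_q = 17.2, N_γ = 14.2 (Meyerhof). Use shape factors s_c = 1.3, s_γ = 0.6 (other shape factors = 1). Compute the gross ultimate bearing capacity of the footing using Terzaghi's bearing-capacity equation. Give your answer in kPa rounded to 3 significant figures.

q_ult ≈ 647 kPa

With the water table at the surface the whole profile is submerged: γ' = 21.7 − 9.81 = 11.89 kN/m³, so q = γ'·D_f = 10.939 kPa; the same γ' applies in the ½γBN_γ term.
q_ult = c·N_c·s_c + q·N_q + 0.5·γ·B·N_γ·s_γ
     = 11 × 28.7 × 1.3 + 10.939 × 17.2 + 0.5 × 11.89 × 0.96 × 14.2 × 0.6
     = 410.41 + 188.15 + 48.625 = 647.18 kPa.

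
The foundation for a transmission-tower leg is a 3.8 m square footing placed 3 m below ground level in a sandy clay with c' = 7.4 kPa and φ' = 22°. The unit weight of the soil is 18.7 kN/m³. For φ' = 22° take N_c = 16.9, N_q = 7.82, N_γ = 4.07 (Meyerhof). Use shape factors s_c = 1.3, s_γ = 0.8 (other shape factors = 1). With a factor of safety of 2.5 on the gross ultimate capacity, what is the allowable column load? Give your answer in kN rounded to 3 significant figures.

P_all ≈ 4140 kN

q = γ·D_f = 18.7 × 3 = 56.1 kPa.
c·N_c·s_c = 7.4 × 16.9 × 1.3 = 162.58 kPa
q·N_q = 56.1 × 7.82 = 438.7 kPa
0.5·γ·B·N_γ·s_γ = 0.5 × 18.7 × 3.8 × 4.07 × 0.8 = 115.69 kPa
q_ult = 162.58 + 438.7 + 115.69 = 716.97 kPa.
Gross allowable pressure q_all = 716.97 / 2.5 = 286.79 kPa.
Footing area = 14.44 m², so allowable column load = 286.79 × 14.44 = 4141.2 kN.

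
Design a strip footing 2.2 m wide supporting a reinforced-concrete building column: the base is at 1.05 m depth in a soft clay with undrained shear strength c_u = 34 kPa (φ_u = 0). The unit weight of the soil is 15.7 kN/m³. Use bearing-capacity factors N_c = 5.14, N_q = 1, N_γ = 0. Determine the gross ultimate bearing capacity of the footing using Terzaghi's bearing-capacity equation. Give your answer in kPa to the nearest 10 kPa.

Overburden at base level: q = 15.7 × 1.05 = 16.485 kPa.
Cohesion term c·N_c = 34 × 5.14 = 174.76 kPa; surcharge term q·N_q = 16.485 × 1 = 16.485 kPa.
q_ult = 174.76 + 16.485 = 191.25 kPa.

q_ult ≈ 190 kPa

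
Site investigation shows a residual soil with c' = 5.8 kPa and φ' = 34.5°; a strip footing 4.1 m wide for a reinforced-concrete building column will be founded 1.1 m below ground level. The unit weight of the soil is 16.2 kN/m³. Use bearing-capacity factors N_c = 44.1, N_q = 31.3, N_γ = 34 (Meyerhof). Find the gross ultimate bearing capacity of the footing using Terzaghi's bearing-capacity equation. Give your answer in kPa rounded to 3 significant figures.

q_ult ≈ 1940 kPa

Overburden at base level: q = 16.2 × 1.1 = 17.82 kPa.
Cohesion term c·N_c = 5.8 × 44.1 = 255.78 kPa; surcharge term q·N_q = 17.82 × 31.3 = 557.77 kPa; self-weight term 0.5·γ·B·N_γ = 0.5 × 16.2 × 4.1 × 34 = 1129.1 kPa.
q_ult = 255.78 + 557.77 + 1129.1 = 1942.7 kPa.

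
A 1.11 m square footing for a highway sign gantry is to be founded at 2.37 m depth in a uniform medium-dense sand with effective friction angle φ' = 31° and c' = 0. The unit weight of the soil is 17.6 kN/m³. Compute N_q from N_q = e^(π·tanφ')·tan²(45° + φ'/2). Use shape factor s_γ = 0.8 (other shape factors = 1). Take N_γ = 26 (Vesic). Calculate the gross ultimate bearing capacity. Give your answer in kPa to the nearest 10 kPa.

tan31° = 0.6009, so N_q = e^(π×0.6009)·tan²(60.5°) = 6.604 × 3.124 = 20.63.
q = γ·D_f = 17.6 × 2.37 = 41.712 kPa.
q·N_q = 41.712 × 20.631 = 860.55 kPa
0.5·γ·B·N_γ·s_γ = 0.5 × 17.6 × 1.11 × 26 × 0.8 = 203.17 kPa
q_ult = 860.55 + 203.17 = 1063.7 kPa.

q_ult ≈ 1060 kPa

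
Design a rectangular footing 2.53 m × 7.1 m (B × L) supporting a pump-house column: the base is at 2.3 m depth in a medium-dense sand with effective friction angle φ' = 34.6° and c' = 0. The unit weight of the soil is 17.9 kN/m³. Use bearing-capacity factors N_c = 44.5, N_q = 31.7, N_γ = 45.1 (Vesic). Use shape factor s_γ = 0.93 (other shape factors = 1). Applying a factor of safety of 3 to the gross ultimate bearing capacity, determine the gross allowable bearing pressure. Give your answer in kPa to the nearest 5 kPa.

q_all ≈ 750 kPa

q = γ·D_f = 17.9 × 2.3 = 41.17 kPa.
q·N_q = 41.17 × 31.7 = 1305.1 kPa
0.5·γ·B·N_γ·s_γ = 0.5 × 17.9 × 2.53 × 45.1 × 0.93 = 949.74 kPa
q_ult = 1305.1 + 949.74 = 2254.8 kPa.
q_all = q_ult / FS = 2254.8 / 3 = 751.61 kPa.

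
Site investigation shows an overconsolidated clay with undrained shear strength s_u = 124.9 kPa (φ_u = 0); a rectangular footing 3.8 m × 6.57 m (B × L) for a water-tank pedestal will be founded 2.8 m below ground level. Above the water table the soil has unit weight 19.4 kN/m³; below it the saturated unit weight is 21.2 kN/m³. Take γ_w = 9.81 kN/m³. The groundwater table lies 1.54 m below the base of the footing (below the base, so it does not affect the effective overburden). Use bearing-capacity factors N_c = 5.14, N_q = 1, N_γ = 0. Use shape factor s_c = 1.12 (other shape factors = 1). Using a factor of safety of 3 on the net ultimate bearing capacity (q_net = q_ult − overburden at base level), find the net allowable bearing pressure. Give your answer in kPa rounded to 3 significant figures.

q_all(net) ≈ 240 kPa

Effective surcharge at the founding depth q = γ·D_f = 19.4 × 2.8 = 54.32 kPa.
q_ult = c·N_c·s_c + q·N_q
     = 124.9 × 5.14 × 1.12 + 54.32 × 1
     = 719.02 + 54.32 = 773.34 kPa.
q_net = 773.34 − 54.32 = 719.02 kPa.
q_all(net) = 719.02 / 3 = 239.67 kPa.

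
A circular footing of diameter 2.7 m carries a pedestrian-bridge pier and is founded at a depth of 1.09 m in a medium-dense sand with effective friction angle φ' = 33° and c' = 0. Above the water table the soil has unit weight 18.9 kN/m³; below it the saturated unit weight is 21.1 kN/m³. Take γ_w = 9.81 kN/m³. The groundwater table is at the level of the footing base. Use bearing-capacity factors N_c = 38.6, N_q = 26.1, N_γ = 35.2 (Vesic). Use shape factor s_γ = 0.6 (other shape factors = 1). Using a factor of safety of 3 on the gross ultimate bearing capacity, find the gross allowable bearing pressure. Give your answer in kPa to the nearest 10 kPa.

q_all ≈ 290 kPa

Overburden at base level: q = 18.9 × 1.09 = 20.601 kPa.
Below the base the soil is submerged, so the ½γBN_γ term uses γ' = 21.1 − 9.81 = 11.29 kN/m³.
Surcharge term q·N_q = 20.601 × 26.1 = 537.69 kPa; self-weight term 0.5·γ·B·N_γ·s_γ = 0.5 × 11.29 × 2.7 × 35.2 × 0.6 = 321.9 kPa.
q_ult = 537.69 + 321.9 = 859.59 kPa.
q_all = 859.59 / 3 = 286.53 kPa.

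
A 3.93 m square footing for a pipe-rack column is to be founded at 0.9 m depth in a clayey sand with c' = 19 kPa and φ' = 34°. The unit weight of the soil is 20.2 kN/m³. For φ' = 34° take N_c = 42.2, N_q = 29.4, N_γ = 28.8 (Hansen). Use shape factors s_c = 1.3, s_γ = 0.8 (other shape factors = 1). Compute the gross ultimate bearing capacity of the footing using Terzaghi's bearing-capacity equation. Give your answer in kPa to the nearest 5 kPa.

q_ult ≈ 2490 kPa

Effective surcharge at the founding depth q = γ·D_f = 20.2 × 0.9 = 18.18 kPa.
q_ult = c·N_c·s_c + q·N_q + 0.5·γ·B·N_γ·s_γ
     = 19 × 42.2 × 1.3 + 18.18 × 29.4 + 0.5 × 20.2 × 3.93 × 28.8 × 0.8
     = 1042.3 + 534.49 + 914.53 = 2491.4 kPa.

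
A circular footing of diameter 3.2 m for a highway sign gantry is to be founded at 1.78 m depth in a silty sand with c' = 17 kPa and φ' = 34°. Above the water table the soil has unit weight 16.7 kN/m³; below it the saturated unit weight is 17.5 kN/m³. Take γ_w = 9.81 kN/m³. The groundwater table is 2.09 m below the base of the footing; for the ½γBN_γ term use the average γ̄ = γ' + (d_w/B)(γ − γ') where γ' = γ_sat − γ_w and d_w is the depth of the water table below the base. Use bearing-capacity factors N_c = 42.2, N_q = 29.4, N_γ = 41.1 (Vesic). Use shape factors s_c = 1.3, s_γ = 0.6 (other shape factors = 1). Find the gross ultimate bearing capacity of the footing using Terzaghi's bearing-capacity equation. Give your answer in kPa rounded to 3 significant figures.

q_ult ≈ 2340 kPa

Effective surcharge at the founding depth q = γ·D_f = 16.7 × 1.78 = 29.726 kPa.
With d_w = 2.09 m < B, γ̄ = 7.69 + (2.09/3.2) × (16.7 − 7.69) = 13.575 kN/m³.
q_ult = c·N_c·s_c + q·N_q + 0.5·γ·B·N_γ·s_γ
     = 17 × 42.2 × 1.3 + 29.726 × 29.4 + 0.5 × 13.575 × 3.2 × 41.1 × 0.6
     = 932.62 + 873.94 + 535.6 = 2342.2 kPa.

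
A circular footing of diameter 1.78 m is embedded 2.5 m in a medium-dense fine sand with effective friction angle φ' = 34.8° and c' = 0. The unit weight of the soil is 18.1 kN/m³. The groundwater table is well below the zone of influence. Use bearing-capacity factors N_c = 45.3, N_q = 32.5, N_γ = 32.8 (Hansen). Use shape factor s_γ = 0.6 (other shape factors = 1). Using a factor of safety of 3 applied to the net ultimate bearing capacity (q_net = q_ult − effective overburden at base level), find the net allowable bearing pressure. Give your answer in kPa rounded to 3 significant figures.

q_all(net) ≈ 581 kPa

Overburden at base level: q = 18.1 × 2.5 = 45.25 kPa.
Surcharge term q·N_q = 45.25 × 32.5 = 1470.6 kPa; self-weight term 0.5·γ·B·N_γ·s_γ = 0.5 × 18.1 × 1.78 × 32.8 × 0.6 = 317.03 kPa.
q_ult = 1470.6 + 317.03 = 1787.7 kPa.
Net ultimate: q_net = 1787.7 − 45.25 = 1742.4 kPa.
q_all(net) = 1742.4 / 3 = 580.8 kPa.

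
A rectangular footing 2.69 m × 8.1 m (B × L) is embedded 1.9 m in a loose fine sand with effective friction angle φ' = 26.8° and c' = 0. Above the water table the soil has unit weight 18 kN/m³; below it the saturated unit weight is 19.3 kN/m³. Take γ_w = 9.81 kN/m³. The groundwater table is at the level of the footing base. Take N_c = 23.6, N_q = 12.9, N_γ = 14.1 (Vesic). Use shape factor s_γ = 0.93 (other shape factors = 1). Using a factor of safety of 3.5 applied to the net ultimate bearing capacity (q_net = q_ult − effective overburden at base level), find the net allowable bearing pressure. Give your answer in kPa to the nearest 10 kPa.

Effective surcharge at the founding depth q = γ·D_f = 18 × 1.9 = 34.2 kPa.
The water table coincides with the base, so in the self-weight term γ → γ' = 9.49 kN/m³.
q_ult = q·N_q + 0.5·γ·B·N_γ·s_γ
     = 34.2 × 12.9 + 0.5 × 9.49 × 2.69 × 14.1 × 0.93
     = 441.18 + 167.37 = 608.55 kPa.
Net ultimate: q_net = 608.55 − 34.2 = 574.35 kPa.
q_all(net) = 574.35 / 3.5 = 164.1 kPa.

q_all(net) ≈ 160 kPa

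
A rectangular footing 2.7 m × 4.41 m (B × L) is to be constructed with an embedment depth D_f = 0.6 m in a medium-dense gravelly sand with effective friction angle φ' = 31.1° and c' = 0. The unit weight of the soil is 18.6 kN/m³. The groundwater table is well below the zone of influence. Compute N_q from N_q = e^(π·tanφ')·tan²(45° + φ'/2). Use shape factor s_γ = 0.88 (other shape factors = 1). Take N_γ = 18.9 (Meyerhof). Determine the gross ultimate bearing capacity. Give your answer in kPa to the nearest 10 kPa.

tan31.1° = 0.6032, so N_q = e^(π×0.6032)·tan²(60.55°) = 6.653 × 3.137 = 20.87.
q = γ·D_f = 18.6 × 0.6 = 11.16 kPa.
q·N_q = 11.16 × 20.87 = 232.91 kPa
0.5·γ·B·N_γ·s_γ = 0.5 × 18.6 × 2.7 × 18.9 × 0.88 = 417.63 kPa
q_ult = 232.91 + 417.63 = 650.54 kPa.

q_ult ≈ 650 kPa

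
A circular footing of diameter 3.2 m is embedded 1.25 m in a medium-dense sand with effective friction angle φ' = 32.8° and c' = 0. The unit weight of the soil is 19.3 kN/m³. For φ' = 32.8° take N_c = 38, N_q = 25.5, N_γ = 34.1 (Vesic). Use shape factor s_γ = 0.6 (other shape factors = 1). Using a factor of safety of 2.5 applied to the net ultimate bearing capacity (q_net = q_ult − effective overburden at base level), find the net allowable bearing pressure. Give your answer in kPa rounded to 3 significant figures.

q_all(net) ≈ 489 kPa

Effective surcharge at the founding depth q = γ·D_f = 19.3 × 1.25 = 24.125 kPa.
q_ult = q·N_q + 0.5·γ·B·N_γ·s_γ
     = 24.125 × 25.5 + 0.5 × 19.3 × 3.2 × 34.1 × 0.6
     = 615.19 + 631.8 = 1247 kPa.
Net ultimate: q_net = 1247 − 24.125 = 1222.9 kPa.
q_all(net) = 1222.9 / 2.5 = 489.15 kPa.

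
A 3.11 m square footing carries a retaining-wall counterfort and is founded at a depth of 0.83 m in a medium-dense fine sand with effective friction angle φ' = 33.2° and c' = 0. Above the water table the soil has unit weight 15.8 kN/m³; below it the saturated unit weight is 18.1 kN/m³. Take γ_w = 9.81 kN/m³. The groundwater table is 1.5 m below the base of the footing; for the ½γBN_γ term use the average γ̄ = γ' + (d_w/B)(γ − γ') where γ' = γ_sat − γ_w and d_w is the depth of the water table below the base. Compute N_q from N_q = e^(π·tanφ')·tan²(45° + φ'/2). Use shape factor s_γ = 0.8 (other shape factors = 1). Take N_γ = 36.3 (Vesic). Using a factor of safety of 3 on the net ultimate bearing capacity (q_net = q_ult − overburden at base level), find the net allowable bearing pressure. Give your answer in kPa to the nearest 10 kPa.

N_q = e^(π·tan33.2°)·tan²(61.6°) = 26.72.
q = γ·D_f = 15.8 × 0.83 = 13.114 kPa.
γ' = 8.29 kN/m³; averaging over the depth B below the base, γ̄ = γ' + (d_w/B)(γ − γ') = 11.912 kN/m³.
q·N_q = 13.114 × 26.725 = 350.47 kPa
0.5·γ·B·N_γ·s_γ = 0.5 × 11.912 × 3.11 × 36.3 × 0.8 = 537.92 kPa
q_ult = 350.47 + 537.92 = 888.39 kPa.
q_net = 888.39 − 13.114 = 875.28 kPa.
q_all(net) = 875.28 / 3 = 291.76 kPa.

q_all(net) ≈ 290 kPa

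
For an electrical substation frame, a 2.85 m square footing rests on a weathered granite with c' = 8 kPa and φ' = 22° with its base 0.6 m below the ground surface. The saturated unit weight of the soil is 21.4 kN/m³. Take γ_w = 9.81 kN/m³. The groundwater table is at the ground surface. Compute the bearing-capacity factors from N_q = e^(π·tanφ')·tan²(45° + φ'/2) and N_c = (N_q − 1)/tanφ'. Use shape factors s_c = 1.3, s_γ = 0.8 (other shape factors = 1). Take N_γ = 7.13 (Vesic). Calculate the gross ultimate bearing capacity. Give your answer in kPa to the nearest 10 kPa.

tan22° = 0.404, so N_q = e^(π×0.404)·tan²(56°) = 3.558 × 2.198 = 7.82.
N_c = (7.82 − 1)/tan22° = 16.88.
γ' = 21.4 − 9.81 = 11.59 kN/m³ (submerged throughout). q = 11.59 × 0.6 = 6.954 kPa; the same γ' applies in the ½γBN_γ term.
c·N_c·s_c = 8 × 16.883 × 1.3 = 175.58 kPa
q·N_q = 6.954 × 7.8211 = 54.388 kPa
0.5·γ·B·N_γ·s_γ = 0.5 × 11.59 × 2.85 × 7.13 × 0.8 = 94.206 kPa
q_ult = 175.58 + 54.388 + 94.206 = 324.18 kPa.

q_ult ≈ 320 kPa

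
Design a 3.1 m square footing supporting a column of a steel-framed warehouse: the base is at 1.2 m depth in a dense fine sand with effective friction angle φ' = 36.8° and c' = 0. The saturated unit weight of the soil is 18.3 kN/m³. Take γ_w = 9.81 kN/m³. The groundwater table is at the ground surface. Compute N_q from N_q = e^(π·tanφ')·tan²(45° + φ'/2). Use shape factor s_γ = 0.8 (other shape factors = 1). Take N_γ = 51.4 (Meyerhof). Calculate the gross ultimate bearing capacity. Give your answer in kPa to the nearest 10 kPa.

tan36.8° = 0.7481, so N_q = e^(π×0.7481)·tan²(63.4°) = 10.488 × 3.988 = 41.82.
Water table at ground surface, so effective unit weight γ' = 18.3 − 9.81 = 8.49 kN/m³ is used throughout; overburden q = 8.49 × 1.2 = 10.188 kPa; the same γ' applies in the ½γBN_γ term.
Surcharge term q·N_q = 10.188 × 41.823 = 426.1 kPa; self-weight term 0.5·γ·B·N_γ·s_γ = 0.5 × 8.49 × 3.1 × 51.4 × 0.8 = 541.12 kPa.
q_ult = 426.1 + 541.12 = 967.22 kPa.

q_ult ≈ 970 kPa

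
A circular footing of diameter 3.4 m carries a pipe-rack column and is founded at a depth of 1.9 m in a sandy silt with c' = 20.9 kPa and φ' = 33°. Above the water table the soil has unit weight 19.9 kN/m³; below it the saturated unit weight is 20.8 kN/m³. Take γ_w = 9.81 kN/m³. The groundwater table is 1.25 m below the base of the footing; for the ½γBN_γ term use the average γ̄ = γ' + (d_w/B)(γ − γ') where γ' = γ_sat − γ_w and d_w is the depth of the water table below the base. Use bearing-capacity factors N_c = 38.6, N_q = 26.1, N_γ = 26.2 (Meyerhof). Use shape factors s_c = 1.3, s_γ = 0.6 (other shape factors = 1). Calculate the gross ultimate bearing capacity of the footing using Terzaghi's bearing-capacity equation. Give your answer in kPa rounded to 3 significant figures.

q = γ·D_f = 19.9 × 1.9 = 37.81 kPa.
γ' = 10.99 kN/m³; averaging over the depth B below the base, γ̄ = γ' + (d_w/B)(γ − γ') = 14.266 kN/m³.
c·N_c·s_c = 20.9 × 38.6 × 1.3 = 1048.8 kPa
q·N_q = 37.81 × 26.1 = 986.84 kPa
0.5·γ·B·N_γ·s_γ = 0.5 × 14.266 × 3.4 × 26.2 × 0.6 = 381.24 kPa
q_ult = 1048.8 + 986.84 + 381.24 = 2416.8 kPa.

q_ult ≈ 2420 kPa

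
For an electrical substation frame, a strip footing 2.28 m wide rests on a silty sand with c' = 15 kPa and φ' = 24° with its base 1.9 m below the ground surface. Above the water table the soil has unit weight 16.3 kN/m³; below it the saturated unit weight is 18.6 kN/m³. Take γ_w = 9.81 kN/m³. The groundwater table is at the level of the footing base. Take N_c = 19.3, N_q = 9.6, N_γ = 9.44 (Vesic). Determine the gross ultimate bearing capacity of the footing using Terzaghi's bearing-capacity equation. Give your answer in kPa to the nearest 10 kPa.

q_ult ≈ 680 kPa

Overburden at base level: q = 16.3 × 1.9 = 30.97 kPa.
Below the base the soil is submerged, so the ½γBN_γ term uses γ' = 18.6 − 9.81 = 8.79 kN/m³.
Cohesion term c·N_c = 15 × 19.3 = 289.5 kPa; surcharge term q·N_q = 30.97 × 9.6 = 297.31 kPa; self-weight term 0.5·γ·B·N_γ = 0.5 × 8.79 × 2.28 × 9.44 = 94.594 kPa.
q_ult = 289.5 + 297.31 + 94.594 = 681.41 kPa.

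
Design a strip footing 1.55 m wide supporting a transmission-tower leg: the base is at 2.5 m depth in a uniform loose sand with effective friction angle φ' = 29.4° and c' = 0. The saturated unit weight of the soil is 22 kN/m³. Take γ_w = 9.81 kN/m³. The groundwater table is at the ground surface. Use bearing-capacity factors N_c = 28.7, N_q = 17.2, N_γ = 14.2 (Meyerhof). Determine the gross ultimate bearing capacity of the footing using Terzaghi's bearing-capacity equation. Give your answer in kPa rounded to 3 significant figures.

q_ult ≈ 658 kPa

γ' = 22 − 9.81 = 12.19 kN/m³ (submerged throughout). q = 12.19 × 2.5 = 30.475 kPa; the same γ' applies in the ½γBN_γ term.
q·N_q = 30.475 × 17.2 = 524.17 kPa
0.5·γ·B·N_γ = 0.5 × 12.19 × 1.55 × 14.2 = 134.15 kPa
q_ult = 524.17 + 134.15 = 658.32 kPa.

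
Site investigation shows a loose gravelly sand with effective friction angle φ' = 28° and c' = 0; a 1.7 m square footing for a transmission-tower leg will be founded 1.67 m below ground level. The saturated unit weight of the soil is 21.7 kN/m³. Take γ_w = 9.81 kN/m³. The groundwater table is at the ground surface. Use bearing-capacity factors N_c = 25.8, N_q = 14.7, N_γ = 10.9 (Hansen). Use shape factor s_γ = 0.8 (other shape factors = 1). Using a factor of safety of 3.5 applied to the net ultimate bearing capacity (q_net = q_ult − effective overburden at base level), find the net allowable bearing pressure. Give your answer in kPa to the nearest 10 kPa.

q_all(net) ≈ 100 kPa

γ' = 21.7 − 9.81 = 11.89 kN/m³ (submerged throughout). q = 11.89 × 1.67 = 19.856 kPa; the same γ' applies in the ½γBN_γ term.
q·N_q = 19.856 × 14.7 = 291.89 kPa
0.5·γ·B·N_γ·s_γ = 0.5 × 11.89 × 1.7 × 10.9 × 0.8 = 88.129 kPa
q_ult = 291.89 + 88.129 = 380.02 kPa.
Net ultimate: q_net = 380.02 − 19.856 = 360.16 kPa.
q_all(net) = 360.16 / 3.5 = 102.9 kPa.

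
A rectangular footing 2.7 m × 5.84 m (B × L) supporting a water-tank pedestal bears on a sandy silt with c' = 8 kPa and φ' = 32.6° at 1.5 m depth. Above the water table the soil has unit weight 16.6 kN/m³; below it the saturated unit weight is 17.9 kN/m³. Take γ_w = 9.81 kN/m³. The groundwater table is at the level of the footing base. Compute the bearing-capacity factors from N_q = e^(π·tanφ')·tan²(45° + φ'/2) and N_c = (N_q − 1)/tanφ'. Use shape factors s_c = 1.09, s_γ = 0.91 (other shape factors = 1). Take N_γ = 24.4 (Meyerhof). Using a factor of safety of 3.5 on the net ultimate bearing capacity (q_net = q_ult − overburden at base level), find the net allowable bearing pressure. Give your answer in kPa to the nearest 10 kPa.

N_q = e^(π·tan32.6°)·tan²(61.3°) = 24.88; N_c = (N_q − 1)/tanφ' = 37.34.
Overburden at base level: q = 16.6 × 1.5 = 24.9 kPa.
Below the base the soil is submerged, so the ½γBN_γ term uses γ' = 17.9 − 9.81 = 8.09 kN/m³.
Cohesion term c·N_c·s_c = 8 × 37.337 × 1.09 = 325.58 kPa; surcharge term q·N_q = 24.9 × 24.878 = 619.46 kPa; self-weight term 0.5·γ·B·N_γ·s_γ = 0.5 × 8.09 × 2.7 × 24.4 × 0.91 = 242.5 kPa.
q_ult = 325.58 + 619.46 + 242.5 = 1187.5 kPa.
q_net = 1187.5 − 24.9 = 1162.6 kPa.
q_all(net) = 1162.6 / 3.5 = 332.18 kPa.

q_all(net) ≈ 330 kPa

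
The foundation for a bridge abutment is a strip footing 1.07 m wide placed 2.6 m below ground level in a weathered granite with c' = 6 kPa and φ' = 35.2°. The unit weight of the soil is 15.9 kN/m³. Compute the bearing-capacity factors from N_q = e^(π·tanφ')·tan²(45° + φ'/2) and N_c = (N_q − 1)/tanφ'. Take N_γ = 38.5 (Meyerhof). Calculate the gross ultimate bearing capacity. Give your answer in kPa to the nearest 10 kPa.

q_ult ≈ 2020 kPa

tan35.2° = 0.7054, so N_q = e^(π×0.7054)·tan²(62.6°) = 9.172 × 3.722 = 34.14.
N_c = (34.14 − 1)/tan35.2° = 46.97.
Effective surcharge at the founding depth q = γ·D_f = 15.9 × 2.6 = 41.34 kPa.
q_ult = c·N_c + q·N_q + 0.5·γ·B·N_γ
     = 6 × 46.973 + 41.34 × 34.136 + 0.5 × 15.9 × 1.07 × 38.5
     = 281.84 + 1411.2 + 327.5 = 2020.5 kPa.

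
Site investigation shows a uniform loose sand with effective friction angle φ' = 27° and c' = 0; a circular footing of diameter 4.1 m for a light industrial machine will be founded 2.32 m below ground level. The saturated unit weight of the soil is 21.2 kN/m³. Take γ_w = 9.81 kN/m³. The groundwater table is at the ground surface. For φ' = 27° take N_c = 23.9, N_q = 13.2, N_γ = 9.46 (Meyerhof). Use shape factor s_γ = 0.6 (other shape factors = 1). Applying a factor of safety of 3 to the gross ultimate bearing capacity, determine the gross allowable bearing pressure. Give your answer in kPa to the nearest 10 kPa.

γ' = 21.2 − 9.81 = 11.39 kN/m³ (submerged throughout). q = 11.39 × 2.32 = 26.425 kPa; the same γ' applies in the ½γBN_γ term.
q·N_q = 26.425 × 13.2 = 348.81 kPa
0.5·γ·B·N_γ·s_γ = 0.5 × 11.39 × 4.1 × 9.46 × 0.6 = 132.53 kPa
q_ult = 348.81 + 132.53 = 481.34 kPa.
q_all = q_ult / FS = 481.34 / 3 = 160.45 kPa.

q_all ≈ 160 kPa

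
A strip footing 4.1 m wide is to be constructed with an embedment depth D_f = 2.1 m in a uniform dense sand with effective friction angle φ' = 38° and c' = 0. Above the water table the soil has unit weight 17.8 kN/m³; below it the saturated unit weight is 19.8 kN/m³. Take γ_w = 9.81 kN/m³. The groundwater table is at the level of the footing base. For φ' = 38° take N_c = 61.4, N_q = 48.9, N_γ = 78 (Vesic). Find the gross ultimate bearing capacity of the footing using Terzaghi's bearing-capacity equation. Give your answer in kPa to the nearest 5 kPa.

q_ult ≈ 3425 kPa

Effective surcharge at the founding depth q = γ·D_f = 17.8 × 2.1 = 37.38 kPa.
The water table coincides with the base, so in the self-weight term γ → γ' = 9.99 kN/m³.
q_ult = q·N_q + 0.5·γ·B·N_γ
     = 37.38 × 48.9 + 0.5 × 9.99 × 4.1 × 78
     = 1827.9 + 1597.4 = 3425.3 kPa.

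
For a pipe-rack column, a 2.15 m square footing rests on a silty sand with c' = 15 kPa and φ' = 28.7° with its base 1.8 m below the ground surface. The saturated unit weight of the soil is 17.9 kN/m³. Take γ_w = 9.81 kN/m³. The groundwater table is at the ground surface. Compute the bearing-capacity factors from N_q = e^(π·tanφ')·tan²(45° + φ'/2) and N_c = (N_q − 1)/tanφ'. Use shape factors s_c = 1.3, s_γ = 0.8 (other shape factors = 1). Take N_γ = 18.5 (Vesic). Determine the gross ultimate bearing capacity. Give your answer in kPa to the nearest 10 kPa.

q_ult ≈ 890 kPa

tan28.7° = 0.5475, so N_q = e^(π×0.5475)·tan²(59.35°) = 5.584 × 2.848 = 15.9.
N_c = (15.9 − 1)/tan28.7° = 27.22.
With the water table at the surface the whole profile is submerged: γ' = 17.9 − 9.81 = 8.09 kN/m³, so q = γ'·D_f = 14.562 kPa; the same γ' applies in the ½γBN_γ term.
q_ult = c·N_c·s_c + q·N_q + 0.5·γ·B·N_γ·s_γ
     = 15 × 27.221 × 1.3 + 14.562 × 15.903 + 0.5 × 8.09 × 2.15 × 18.5 × 0.8
     = 530.81 + 231.58 + 128.71 = 891.11 kPa.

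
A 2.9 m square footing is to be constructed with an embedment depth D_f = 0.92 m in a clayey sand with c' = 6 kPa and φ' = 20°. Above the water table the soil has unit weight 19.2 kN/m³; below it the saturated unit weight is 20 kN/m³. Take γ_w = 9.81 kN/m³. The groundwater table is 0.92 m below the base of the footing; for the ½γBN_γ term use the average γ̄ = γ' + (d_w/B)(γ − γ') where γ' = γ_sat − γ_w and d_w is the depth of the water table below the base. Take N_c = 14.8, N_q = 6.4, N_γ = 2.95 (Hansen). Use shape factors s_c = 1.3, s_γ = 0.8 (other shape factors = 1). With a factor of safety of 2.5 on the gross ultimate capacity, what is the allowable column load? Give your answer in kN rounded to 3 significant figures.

P_all ≈ 919 kN

q = γ·D_f = 19.2 × 0.92 = 17.664 kPa.
γ' = 10.19 kN/m³; averaging over the depth B below the base, γ̄ = γ' + (d_w/B)(γ − γ') = 13.048 kN/m³.
c·N_c·s_c = 6 × 14.8 × 1.3 = 115.44 kPa
q·N_q = 17.664 × 6.4 = 113.05 kPa
0.5·γ·B·N_γ·s_γ = 0.5 × 13.048 × 2.9 × 2.95 × 0.8 = 44.651 kPa
q_ult = 115.44 + 113.05 + 44.651 = 273.14 kPa.
Gross allowable pressure q_all = 273.14 / 2.5 = 109.26 kPa.
Footing area = 8.41 m², so allowable column load = 109.26 × 8.41 = 918.85 kN.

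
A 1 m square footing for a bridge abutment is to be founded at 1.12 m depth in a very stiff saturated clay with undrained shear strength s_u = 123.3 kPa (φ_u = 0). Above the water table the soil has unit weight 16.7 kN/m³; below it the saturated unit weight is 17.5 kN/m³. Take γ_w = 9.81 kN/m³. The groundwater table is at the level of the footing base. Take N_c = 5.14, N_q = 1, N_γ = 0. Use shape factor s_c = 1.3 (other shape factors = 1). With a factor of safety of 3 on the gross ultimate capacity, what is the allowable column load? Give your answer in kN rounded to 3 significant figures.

q = γ·D_f = 16.7 × 1.12 = 18.704 kPa.
c·N_c·s_c = 123.3 × 5.14 × 1.3 = 823.89 kPa
q·N_q = 18.704 × 1 = 18.704 kPa
q_ult = 823.89 + 18.704 = 842.59 kPa.
Gross allowable pressure q_all = 842.59 / 3 = 280.86 kPa.
Footing area = 1 m², so allowable column load = 280.86 × 1 = 280.86 kN.

P_all ≈ 281 kN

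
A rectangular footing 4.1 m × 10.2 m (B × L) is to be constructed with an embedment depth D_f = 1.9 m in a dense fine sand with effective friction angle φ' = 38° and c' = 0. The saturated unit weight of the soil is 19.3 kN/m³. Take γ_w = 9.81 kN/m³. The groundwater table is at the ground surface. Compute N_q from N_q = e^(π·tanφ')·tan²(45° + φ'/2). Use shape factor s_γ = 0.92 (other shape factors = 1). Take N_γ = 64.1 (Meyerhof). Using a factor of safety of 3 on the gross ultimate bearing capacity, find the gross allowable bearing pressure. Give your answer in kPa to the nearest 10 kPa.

q_all ≈ 680 kPa

N_q = e^(π·tan38°)·tan²(64°) = 48.93.
Water table at ground surface, so effective unit weight γ' = 19.3 − 9.81 = 9.49 kN/m³ is used throughout; overburden q = 9.49 × 1.9 = 18.031 kPa; the same γ' applies in the ½γBN_γ term.
Surcharge term q·N_q = 18.031 × 48.933 = 882.32 kPa; self-weight term 0.5·γ·B·N_γ·s_γ = 0.5 × 9.49 × 4.1 × 64.1 × 0.92 = 1147.3 kPa.
q_ult = 882.32 + 1147.3 = 2029.6 kPa.
q_all = 2029.6 / 3 = 676.53 kPa.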